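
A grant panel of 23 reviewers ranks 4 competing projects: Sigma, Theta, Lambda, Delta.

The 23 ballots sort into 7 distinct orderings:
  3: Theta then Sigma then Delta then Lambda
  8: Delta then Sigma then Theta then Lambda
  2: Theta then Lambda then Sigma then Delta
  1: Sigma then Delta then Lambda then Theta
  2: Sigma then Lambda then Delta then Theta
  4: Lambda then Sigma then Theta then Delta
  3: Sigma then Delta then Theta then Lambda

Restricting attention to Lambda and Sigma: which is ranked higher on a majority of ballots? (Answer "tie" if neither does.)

Ballots ranking Lambda above Sigma: 2 + 4 = 6.
Ballots ranking Sigma above Lambda: 23 − 6 = 17.
Sigma wins the head-to-head 17–6.

Sigma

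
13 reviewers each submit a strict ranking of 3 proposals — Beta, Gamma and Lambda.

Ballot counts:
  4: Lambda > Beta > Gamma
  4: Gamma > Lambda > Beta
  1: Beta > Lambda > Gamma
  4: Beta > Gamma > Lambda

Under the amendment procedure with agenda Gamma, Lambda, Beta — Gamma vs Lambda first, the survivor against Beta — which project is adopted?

Round 1: Gamma vs Lambda — 8–5, Gamma advances.
Round 2: Gamma vs Beta — 4–9, Beta advances.
The agenda winner is Beta.

Beta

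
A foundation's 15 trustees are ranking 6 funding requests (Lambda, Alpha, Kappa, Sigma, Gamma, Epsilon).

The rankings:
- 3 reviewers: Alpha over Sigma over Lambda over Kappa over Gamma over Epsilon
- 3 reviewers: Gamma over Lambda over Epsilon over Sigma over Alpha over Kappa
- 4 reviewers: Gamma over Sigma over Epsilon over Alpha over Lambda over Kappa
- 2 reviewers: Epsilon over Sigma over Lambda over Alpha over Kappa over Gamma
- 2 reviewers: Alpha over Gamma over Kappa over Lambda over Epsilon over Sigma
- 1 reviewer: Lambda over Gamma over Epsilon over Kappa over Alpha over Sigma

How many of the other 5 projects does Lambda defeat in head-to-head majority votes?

2

Lambda against each rival (15 reviewers):
Lambda vs Alpha: Alpha, 9–6.
Lambda–Kappa: Lambda 13–2.
Lambda–Sigma: Sigma 9–6.
Lambda–Gamma: Gamma 9–6.
Lambda vs Epsilon: Lambda is ranked higher on 3+3+2+1 = 9 ballots, Epsilon on 6. Lambda wins 9–6.
Lambda beats Kappa, Epsilon; loses to Alpha, Sigma, Gamma — 2 pairwise wins.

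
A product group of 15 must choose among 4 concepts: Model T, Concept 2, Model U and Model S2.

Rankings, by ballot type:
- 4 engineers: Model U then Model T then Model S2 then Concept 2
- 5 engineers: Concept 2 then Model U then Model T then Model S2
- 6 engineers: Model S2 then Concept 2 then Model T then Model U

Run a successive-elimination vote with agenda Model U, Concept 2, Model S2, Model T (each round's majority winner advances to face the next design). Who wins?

Round 1: Model U vs Concept 2 — 4–11, Concept 2 advances.
Round 2: Concept 2 vs Model S2 — 5–10, Model S2 advances.
Round 3: Model S2 vs Model T — 6–9, Model T advances.
Model T survives the agenda.

Model T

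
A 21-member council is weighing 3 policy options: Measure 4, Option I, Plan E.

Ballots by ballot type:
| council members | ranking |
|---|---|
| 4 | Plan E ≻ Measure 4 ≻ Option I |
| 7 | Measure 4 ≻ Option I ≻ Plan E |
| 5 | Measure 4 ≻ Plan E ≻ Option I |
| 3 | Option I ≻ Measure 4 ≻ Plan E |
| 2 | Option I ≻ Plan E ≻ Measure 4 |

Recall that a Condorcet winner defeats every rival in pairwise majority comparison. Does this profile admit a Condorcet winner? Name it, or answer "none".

Head-to-head results (21 council members):
Measure 4 vs Option I: 16 to 5, Measure 4.
Measure 4 vs Plan E: 15 to 6, Measure 4.
Option I vs Plan E: Option I is ranked higher on 7+3+2 = 12 ballots, Plan E on 9. Option I wins 12–9.
Measure 4 defeats every rival head-to-head and is the Condorcet winner.

Measure 4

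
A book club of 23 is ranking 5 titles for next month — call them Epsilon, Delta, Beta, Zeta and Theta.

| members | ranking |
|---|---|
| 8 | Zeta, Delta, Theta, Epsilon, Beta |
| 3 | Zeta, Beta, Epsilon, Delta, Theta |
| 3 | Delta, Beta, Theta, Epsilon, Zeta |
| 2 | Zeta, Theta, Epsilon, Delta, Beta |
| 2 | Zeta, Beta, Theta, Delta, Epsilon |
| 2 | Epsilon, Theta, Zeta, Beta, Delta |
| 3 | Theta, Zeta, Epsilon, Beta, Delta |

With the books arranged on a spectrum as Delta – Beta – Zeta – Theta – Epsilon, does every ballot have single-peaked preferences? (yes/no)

no

Axis positions: Delta=1, Beta=2, Zeta=3, Theta=4, Epsilon=5.
Cluster 1: ranking walks positions 3-1-4-5-2; Delta is ranked above Beta even though Beta lies between Delta and the peak Zeta on the axis — preferences dip and rise again. Not single-peaked.
Cluster 2: ranking walks positions 3-2-5-1-4; Epsilon is ranked above Theta even though Theta lies between Epsilon and the peak Zeta on the axis — preferences dip and rise again. Not single-peaked.
Cluster 3: ranking walks positions 1-2-4-5-3; Theta is ranked above Zeta even though Zeta lies between Theta and the peak Delta on the axis — preferences dip and rise again. Not single-peaked.
Cluster 4: ranking walks positions 3-4-5-1-2; Delta is ranked above Beta even though Beta lies between Delta and the peak Zeta on the axis — preferences dip and rise again. Not single-peaked.
Cluster 5 (peak Zeta at position 3): ranking walks positions 3-2-4-1-5, expanding outward from the peak — single-peaked.
Cluster 6 (peak Epsilon at position 5): ranking walks positions 5-4-3-2-1, expanding outward from the peak — single-peaked.
Cluster 7 (peak Theta at position 4): ranking walks positions 4-3-5-2-1, expanding outward from the peak — single-peaked.
Cluster 1 violates single-peakedness, so the profile is not single-peaked on this axis.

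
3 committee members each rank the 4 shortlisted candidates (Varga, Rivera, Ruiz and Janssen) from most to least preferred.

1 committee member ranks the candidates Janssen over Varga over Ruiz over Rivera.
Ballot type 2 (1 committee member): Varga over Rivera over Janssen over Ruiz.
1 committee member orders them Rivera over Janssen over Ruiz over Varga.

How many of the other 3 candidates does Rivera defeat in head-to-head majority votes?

2

Rivera against each rival (3 committee members):
Rivera vs Varga: Varga wins 2–1.
Rivera vs Ruiz: Rivera preferred on 1+1 = 2 ballots; Rivera wins 2–1.
Rivera vs Janssen: Rivera, 2–1.
Rivera beats Ruiz, Janssen; loses to Varga — 2 pairwise wins.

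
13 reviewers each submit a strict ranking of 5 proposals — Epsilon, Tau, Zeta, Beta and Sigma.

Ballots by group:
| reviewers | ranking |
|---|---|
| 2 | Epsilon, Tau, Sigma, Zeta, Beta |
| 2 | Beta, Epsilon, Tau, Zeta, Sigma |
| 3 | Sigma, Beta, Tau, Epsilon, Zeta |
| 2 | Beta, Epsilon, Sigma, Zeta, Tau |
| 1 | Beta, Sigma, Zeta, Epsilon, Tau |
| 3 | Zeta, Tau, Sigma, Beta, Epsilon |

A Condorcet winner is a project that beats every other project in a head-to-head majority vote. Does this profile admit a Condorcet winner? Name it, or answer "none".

none

Pairwise majorities:
Epsilon vs Tau: 2+2+2+1 = 7 for Epsilon, 6 for Tau — Epsilon by 7–6.
Epsilon vs Zeta: Epsilon wins 9–4.
Epsilon vs Beta: Epsilon preferred on 2 ballots; Beta wins 11–2.
Epsilon vs Sigma: Sigma, 7–6.
Tau vs Zeta: Tau, 7–6.
Tau vs Beta: Beta, 8–5.
Tau vs Sigma: Tau is ranked higher on 2+2+3 = 7 ballots, Sigma on 6. Tau wins 7–6.
Zeta–Beta: Beta 8–5.
Zeta vs Sigma: Sigma wins 8–5.
Beta vs Sigma: 5 to 8, Sigma.
No project is unbeaten: Epsilon loses to Beta; Tau loses to Epsilon; Zeta loses to Epsilon; Beta loses to Sigma; Sigma loses to Tau. In particular Epsilon beats Tau beats Sigma beats Epsilon is a majority cycle — no Condorcet winner exists.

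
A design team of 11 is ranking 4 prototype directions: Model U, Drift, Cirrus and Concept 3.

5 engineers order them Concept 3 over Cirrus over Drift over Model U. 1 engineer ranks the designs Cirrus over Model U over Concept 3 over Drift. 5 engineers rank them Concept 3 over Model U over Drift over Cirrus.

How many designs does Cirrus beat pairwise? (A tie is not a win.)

Cirrus against each rival (11 engineers):
Cirrus–Model U: Cirrus 6–5.
Cirrus vs Drift: Cirrus wins 6–5.
Cirrus–Concept 3: Concept 3 10–1.
Cirrus beats Model U, Drift; loses to Concept 3 — 2 pairwise wins.

2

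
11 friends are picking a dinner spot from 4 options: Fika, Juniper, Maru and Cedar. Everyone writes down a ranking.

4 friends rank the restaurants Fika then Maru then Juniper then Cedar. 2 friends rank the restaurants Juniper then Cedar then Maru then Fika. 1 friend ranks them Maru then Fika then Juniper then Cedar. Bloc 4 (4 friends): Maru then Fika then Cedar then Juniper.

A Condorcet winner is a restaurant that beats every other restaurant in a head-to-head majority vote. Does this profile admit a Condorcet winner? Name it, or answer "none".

Maru

Check each pair by majority over 11 ballots:
Fika vs Juniper: Fika wins 9–2.
Fika–Maru: Maru 7–4.
Fika vs Cedar: 9 to 2, Fika.
Juniper vs Maru: 2 to 9, Maru.
Juniper–Cedar: Juniper 7–4.
Maru vs Cedar: 4+1+4 = 9 for Maru, 2 for Cedar — Maru by 9–2.
Maru beats each of Fika, Juniper, Cedar — Maru is the Condorcet winner.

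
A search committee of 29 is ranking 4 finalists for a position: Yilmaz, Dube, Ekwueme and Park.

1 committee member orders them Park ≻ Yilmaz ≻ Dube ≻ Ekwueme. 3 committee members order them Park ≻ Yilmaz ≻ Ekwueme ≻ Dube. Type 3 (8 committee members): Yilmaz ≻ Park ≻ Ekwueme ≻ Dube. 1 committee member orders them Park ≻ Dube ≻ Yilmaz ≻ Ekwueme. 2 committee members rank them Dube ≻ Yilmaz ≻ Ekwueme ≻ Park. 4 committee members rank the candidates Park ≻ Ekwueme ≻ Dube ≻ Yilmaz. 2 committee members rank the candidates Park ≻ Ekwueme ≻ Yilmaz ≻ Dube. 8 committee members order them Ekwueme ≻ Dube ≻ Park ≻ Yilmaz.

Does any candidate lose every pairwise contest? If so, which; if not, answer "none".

none

Pairwise majorities:
Yilmaz vs Dube: Yilmaz preferred on 1+3+8+2 = 14 ballots; Dube wins 15–14.
Yilmaz vs Ekwueme: 15 to 14, Yilmaz.
Yilmaz vs Park: Park, 19–10.
Dube vs Ekwueme: 1+1+2 = 4 for Dube, 25 for Ekwueme — Ekwueme by 25–4.
Dube vs Park: Park wins 19–10.
Ekwueme vs Park: 2+8 = 10 for Ekwueme, 19 for Park — Park by 19–10.
No candidate is winless: Yilmaz beats Ekwueme; Dube beats Yilmaz; Ekwueme beats Dube; Park beats Yilmaz. There is no Condorcet loser.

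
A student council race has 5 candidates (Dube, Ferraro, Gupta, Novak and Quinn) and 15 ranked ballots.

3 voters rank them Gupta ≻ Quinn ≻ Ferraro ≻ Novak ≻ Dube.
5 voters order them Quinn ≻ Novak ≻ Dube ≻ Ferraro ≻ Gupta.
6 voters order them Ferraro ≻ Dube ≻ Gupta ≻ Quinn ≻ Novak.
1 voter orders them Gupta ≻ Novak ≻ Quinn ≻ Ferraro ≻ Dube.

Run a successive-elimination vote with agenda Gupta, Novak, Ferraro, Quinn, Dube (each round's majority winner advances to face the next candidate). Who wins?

Quinn

Round 1: Gupta vs Novak — 10–5, Gupta advances.
Round 2: Gupta vs Ferraro — 4–11, Ferraro advances.
Round 3: Ferraro vs Quinn — 6–9, Quinn advances.
Round 4: Quinn vs Dube — 9–6, Quinn advances.
Quinn survives the agenda.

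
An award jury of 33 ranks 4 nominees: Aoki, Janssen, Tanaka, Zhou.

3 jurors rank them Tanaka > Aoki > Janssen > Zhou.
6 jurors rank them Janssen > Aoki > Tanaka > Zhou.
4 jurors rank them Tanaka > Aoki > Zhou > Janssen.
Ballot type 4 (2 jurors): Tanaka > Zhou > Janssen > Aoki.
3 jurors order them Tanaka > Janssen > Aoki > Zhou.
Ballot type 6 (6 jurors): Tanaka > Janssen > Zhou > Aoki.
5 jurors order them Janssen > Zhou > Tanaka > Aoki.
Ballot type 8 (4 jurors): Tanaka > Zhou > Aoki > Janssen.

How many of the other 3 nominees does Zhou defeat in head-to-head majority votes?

Zhou against each rival (33 jurors):
Zhou vs Aoki: Zhou, 17–16.
Zhou–Janssen: Janssen 23–10.
Zhou vs Tanaka: Zhou preferred on 5 ballots; Tanaka wins 28–5.
Zhou beats Aoki; loses to Janssen, Tanaka — 1 pairwise win.

1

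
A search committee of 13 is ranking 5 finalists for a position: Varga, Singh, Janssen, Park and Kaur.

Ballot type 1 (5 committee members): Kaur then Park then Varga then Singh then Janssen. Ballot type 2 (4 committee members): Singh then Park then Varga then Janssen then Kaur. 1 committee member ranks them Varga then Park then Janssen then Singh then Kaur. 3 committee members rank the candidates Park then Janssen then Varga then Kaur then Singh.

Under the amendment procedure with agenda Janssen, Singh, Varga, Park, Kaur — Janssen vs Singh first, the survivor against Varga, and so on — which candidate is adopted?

Round 1: Janssen vs Singh — 4–9, Singh advances.
Round 2: Singh vs Varga — 4–9, Varga advances.
Round 3: Varga vs Park — 1–12, Park advances.
Round 4: Park vs Kaur — 8–5, Park advances.
The agenda winner is Park.

Park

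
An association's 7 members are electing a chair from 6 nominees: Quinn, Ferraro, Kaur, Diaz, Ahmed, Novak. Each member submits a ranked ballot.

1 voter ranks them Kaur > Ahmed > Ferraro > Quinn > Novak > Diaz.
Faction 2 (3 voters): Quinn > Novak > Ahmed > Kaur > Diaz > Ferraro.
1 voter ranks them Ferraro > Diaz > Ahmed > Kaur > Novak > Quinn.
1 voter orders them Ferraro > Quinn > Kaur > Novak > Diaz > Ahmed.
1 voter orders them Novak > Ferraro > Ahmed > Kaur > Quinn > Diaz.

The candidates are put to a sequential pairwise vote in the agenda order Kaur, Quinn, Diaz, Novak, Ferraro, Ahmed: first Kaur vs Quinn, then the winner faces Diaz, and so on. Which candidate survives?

Ahmed

Round 1: Kaur vs Quinn — 3–4, Quinn advances.
Round 2: Quinn vs Diaz — 6–1, Quinn advances.
Round 3: Quinn vs Novak — 5–2, Quinn advances.
Round 4: Quinn vs Ferraro — 3–4, Ferraro advances.
Round 5: Ferraro vs Ahmed — 3–4, Ahmed advances.
Ahmed survives the agenda.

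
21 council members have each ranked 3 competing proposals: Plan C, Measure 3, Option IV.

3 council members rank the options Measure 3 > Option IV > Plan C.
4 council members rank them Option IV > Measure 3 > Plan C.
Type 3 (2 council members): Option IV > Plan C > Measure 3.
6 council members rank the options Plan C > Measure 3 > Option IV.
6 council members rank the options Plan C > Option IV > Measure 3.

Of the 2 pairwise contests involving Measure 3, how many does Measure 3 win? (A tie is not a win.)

0

Measure 3 against each rival (21 council members):
Measure 3–Plan C: Plan C 14–7.
Measure 3 vs Option IV: 3+6 = 9 for Measure 3, 12 for Option IV — Option IV by 12–9.
Measure 3 beats no one; loses to Plan C, Option IV — 0 pairwise wins.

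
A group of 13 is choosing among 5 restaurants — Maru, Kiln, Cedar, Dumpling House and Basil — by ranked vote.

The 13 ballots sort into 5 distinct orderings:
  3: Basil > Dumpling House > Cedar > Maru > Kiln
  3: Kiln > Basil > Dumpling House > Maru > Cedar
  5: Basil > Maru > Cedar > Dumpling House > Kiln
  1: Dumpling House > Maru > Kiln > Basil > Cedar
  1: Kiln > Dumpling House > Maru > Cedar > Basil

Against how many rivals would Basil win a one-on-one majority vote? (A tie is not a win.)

Basil against each rival (13 friends):
Basil vs Maru: 3+3+5 = 11 for Basil, 2 for Maru — Basil by 11–2.
Basil vs Kiln: Basil, 8–5.
Basil vs Cedar: Basil, 12–1.
Basil vs Dumpling House: Basil, 11–2.
Basil beats Maru, Kiln, Cedar, Dumpling House — 4 pairwise wins.

4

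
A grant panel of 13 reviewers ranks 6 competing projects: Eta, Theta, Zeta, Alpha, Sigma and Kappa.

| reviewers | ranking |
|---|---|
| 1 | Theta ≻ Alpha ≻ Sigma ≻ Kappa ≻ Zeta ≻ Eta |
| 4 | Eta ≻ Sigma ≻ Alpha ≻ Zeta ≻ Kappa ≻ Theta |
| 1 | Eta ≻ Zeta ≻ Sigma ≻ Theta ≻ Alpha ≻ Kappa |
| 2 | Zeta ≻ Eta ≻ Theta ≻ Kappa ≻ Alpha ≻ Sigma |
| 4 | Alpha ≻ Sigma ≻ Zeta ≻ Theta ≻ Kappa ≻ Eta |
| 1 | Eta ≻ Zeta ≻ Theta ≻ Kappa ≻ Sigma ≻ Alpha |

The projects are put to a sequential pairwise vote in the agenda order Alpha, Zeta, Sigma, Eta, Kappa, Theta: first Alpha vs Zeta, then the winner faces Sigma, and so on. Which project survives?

Round 1: Alpha vs Zeta — 9–4, Alpha advances.
Round 2: Alpha vs Sigma — 7–6, Alpha advances.
Round 3: Alpha vs Eta — 5–8, Eta advances.
Round 4: Eta vs Kappa — 8–5, Eta advances.
Round 5: Eta vs Theta — 8–5, Eta advances.
The agenda winner is Eta.

Eta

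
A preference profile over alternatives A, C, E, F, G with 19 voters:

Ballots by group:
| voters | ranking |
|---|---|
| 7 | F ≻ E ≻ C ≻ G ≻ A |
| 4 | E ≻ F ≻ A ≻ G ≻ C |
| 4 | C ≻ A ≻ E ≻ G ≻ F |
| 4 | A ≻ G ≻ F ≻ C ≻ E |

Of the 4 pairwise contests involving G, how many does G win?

G against each rival (19 voters):
G vs A: G preferred on 7 ballots; A wins 12–7.
G vs C: G preferred on 4+4 = 8 ballots; C wins 11–8.
G–E: E 15–4.
G vs F: F wins 11–8.
G beats no one; loses to A, C, E, F — 0 pairwise wins.

0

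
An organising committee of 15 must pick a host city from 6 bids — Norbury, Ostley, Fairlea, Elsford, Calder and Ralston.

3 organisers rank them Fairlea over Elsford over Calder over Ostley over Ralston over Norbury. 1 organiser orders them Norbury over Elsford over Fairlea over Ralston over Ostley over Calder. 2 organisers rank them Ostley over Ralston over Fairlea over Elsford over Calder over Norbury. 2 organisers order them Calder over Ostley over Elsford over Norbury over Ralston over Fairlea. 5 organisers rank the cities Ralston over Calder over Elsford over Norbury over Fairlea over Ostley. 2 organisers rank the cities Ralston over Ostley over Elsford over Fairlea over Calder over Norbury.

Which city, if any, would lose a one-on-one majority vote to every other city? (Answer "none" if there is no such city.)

none

Head-to-head results (15 organisers):
Norbury vs Ostley: Ostley wins 9–6.
Norbury–Fairlea: Norbury 8–7.
Norbury vs Elsford: 1 for Norbury, 14 for Elsford — Elsford by 14–1.
Norbury vs Calder: 1 to 14, Calder.
Norbury vs Ralston: Ralston wins 12–3.
Ostley–Fairlea: Fairlea 9–6.
Ostley vs Elsford: 6 to 9, Elsford.
Ostley vs Calder: Ostley is ranked higher on 1+2+2 = 5 ballots, Calder on 10. Calder wins 10–5.
Ostley–Ralston: Ralston 8–7.
Fairlea vs Elsford: Fairlea is ranked higher on 3+2 = 5 ballots, Elsford on 10. Elsford wins 10–5.
Fairlea vs Calder: Fairlea is ranked higher on 3+1+2+2 = 8 ballots, Calder on 7. Fairlea wins 8–7.
Fairlea vs Ralston: Fairlea is ranked higher on 3+1 = 4 ballots, Ralston on 11. Ralston wins 11–4.
Elsford vs Calder: 8 to 7, Elsford.
Elsford vs Ralston: 6 to 9, Ralston.
Calder vs Ralston: 3+2 = 5 for Calder, 10 for Ralston — Ralston by 10–5.
Every city wins at least one matchup (Norbury beats Fairlea; Ostley beats Norbury; Fairlea beats Ostley; Elsford beats Norbury; Calder beats Norbury; Ralston beats Norbury), so there is no Condorcet loser.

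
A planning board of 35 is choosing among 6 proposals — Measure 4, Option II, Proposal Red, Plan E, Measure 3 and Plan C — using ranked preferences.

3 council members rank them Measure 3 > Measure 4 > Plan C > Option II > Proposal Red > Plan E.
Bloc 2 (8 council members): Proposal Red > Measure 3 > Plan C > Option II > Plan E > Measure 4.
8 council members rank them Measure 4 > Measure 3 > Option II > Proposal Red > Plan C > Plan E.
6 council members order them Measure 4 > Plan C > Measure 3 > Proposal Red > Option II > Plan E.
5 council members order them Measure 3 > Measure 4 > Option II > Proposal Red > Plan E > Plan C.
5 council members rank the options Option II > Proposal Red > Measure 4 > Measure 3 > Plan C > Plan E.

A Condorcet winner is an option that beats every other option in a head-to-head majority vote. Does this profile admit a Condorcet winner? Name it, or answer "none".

Measure 4

Pairwise majorities:
Measure 4 vs Option II: Measure 4 is ranked higher on 3+8+6+5 = 22 ballots, Option II on 13. Measure 4 wins 22–13.
Measure 4 vs Proposal Red: 3+8+6+5 = 22 for Measure 4, 13 for Proposal Red — Measure 4 by 22–13.
Measure 4 vs Plan E: Measure 4 preferred on 3+8+6+5+5 = 27 ballots; Measure 4 wins 27–8.
Measure 4 vs Measure 3: 19 to 16, Measure 4.
Measure 4 vs Plan C: 27 to 8, Measure 4.
Option II vs Proposal Red: Option II is ranked higher on 3+8+5+5 = 21 ballots, Proposal Red on 14. Option II wins 21–14.
Option II vs Plan E: Option II is ranked higher on 3+8+8+6+5+5 = 35 ballots, Plan E on 0. Option II wins 35–0.
Option II vs Measure 3: 5 for Option II, 30 for Measure 3 — Measure 3 by 30–5.
Option II vs Plan C: 18 to 17, Option II.
Proposal Red vs Plan E: Proposal Red preferred on 3+8+8+6+5+5 = 35 ballots; Proposal Red wins 35–0.
Proposal Red vs Measure 3: 8+5 = 13 for Proposal Red, 22 for Measure 3 — Measure 3 by 22–13.
Proposal Red vs Plan C: Proposal Red preferred on 8+8+5+5 = 26 ballots; Proposal Red wins 26–9.
Plan E vs Measure 3: 0 to 35, Measure 3.
Plan E vs Plan C: 5 for Plan E, 30 for Plan C — Plan C by 30–5.
Measure 3 vs Plan C: Measure 3 is ranked higher on 3+8+8+5+5 = 29 ballots, Plan C on 6. Measure 3 wins 29–6.
Measure 4 wins every pairwise contest, so Measure 4 is the Condorcet winner.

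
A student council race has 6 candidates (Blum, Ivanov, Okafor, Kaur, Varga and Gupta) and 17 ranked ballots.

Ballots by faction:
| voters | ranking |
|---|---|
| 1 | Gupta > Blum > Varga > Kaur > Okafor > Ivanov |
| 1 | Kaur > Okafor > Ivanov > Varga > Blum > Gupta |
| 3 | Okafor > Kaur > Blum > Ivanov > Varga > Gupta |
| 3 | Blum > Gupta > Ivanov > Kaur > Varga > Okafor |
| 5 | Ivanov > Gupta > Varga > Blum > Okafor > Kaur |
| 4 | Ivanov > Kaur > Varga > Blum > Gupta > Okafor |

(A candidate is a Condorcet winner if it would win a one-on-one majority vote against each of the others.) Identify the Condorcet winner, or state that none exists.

Ivanov

Head-to-head results (17 voters):
Blum vs Ivanov: 1+3+3 = 7 for Blum, 10 for Ivanov — Ivanov by 10–7.
Blum vs Okafor: Blum preferred on 1+3+5+4 = 13 ballots; Blum wins 13–4.
Blum vs Kaur: Blum preferred on 1+3+5 = 9 ballots; Blum wins 9–8.
Blum vs Varga: Varga wins 10–7.
Blum–Gupta: Blum 11–6.
Ivanov–Okafor: Ivanov 12–5.
Ivanov vs Kaur: Ivanov preferred on 3+5+4 = 12 ballots; Ivanov wins 12–5.
Ivanov vs Varga: Ivanov wins 16–1.
Ivanov vs Gupta: Ivanov, 13–4.
Okafor vs Kaur: Kaur wins 9–8.
Okafor vs Varga: 1+3 = 4 for Okafor, 13 for Varga — Varga by 13–4.
Okafor–Gupta: Gupta 13–4.
Kaur vs Varga: Kaur is ranked higher on 1+3+3+4 = 11 ballots, Varga on 6. Kaur wins 11–6.
Kaur vs Gupta: Gupta wins 9–8.
Varga–Gupta: Gupta 9–8.
Ivanov defeats every rival head-to-head and is the Condorcet winner.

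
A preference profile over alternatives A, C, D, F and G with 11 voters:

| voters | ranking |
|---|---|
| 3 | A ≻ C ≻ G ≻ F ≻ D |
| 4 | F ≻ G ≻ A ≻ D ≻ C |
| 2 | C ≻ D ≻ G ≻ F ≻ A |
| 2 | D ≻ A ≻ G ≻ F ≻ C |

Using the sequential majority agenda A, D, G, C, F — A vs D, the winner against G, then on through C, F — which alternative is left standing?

Round 1: A vs D — 7–4, A advances.
Round 2: A vs G — 5–6, G advances.
Round 3: G vs C — 6–5, G advances.
Round 4: G vs F — 7–4, G advances.
The agenda winner is G.

G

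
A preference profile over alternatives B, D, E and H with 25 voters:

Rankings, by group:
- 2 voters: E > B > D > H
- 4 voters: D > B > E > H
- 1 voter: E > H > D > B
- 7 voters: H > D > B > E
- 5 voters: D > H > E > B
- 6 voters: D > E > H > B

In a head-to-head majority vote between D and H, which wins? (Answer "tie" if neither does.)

Ballots ranking D above H: 2 + 4 + 5 + 6 = 17.
Ballots ranking H above D: 25 − 17 = 8.
D wins the head-to-head 17–8.

D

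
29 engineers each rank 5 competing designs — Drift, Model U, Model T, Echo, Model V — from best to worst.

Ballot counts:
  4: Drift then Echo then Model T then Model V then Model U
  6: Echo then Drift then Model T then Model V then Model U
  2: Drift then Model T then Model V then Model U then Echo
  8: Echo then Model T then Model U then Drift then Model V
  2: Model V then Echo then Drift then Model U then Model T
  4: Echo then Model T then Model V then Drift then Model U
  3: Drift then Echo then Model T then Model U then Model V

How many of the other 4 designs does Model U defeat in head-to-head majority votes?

0

Model U against each rival (29 engineers):
Model U vs Drift: Model U preferred on 8 ballots; Drift wins 21–8.
Model U vs Model T: 2 for Model U, 27 for Model T — Model T by 27–2.
Model U vs Echo: 2 for Model U, 27 for Echo — Echo by 27–2.
Model U vs Model V: Model V, 18–11.
Model U beats no one; loses to Drift, Model T, Echo, Model V — 0 pairwise wins.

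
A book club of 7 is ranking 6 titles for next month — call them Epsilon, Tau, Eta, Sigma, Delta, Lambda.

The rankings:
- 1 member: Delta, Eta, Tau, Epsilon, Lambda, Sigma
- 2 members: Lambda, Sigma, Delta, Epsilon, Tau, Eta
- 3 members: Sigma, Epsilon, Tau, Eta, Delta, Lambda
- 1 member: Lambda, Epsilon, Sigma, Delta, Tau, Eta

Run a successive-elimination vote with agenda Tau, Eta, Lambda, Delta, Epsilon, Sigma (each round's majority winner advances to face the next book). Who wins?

Sigma

Round 1: Tau vs Eta — 6–1, Tau advances.
Round 2: Tau vs Lambda — 4–3, Tau advances.
Round 3: Tau vs Delta — 3–4, Delta advances.
Round 4: Delta vs Epsilon — 3–4, Epsilon advances.
Round 5: Epsilon vs Sigma — 2–5, Sigma advances.
The agenda winner is Sigma.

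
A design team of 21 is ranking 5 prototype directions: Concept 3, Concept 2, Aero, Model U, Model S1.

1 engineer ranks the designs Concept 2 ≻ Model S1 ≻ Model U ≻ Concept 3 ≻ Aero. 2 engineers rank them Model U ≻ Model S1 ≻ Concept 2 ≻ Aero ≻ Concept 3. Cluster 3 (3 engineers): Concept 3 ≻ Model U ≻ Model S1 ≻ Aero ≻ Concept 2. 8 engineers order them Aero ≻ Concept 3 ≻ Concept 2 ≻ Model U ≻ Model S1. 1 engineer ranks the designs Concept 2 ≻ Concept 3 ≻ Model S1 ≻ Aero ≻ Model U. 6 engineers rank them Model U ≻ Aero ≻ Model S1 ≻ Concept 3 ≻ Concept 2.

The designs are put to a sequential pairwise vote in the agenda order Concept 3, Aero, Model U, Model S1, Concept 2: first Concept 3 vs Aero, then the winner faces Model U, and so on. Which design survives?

Model U

Round 1: Concept 3 vs Aero — 5–16, Aero advances.
Round 2: Aero vs Model U — 9–12, Model U advances.
Round 3: Model U vs Model S1 — 19–2, Model U advances.
Round 4: Model U vs Concept 2 — 11–10, Model U advances.
Model U survives the agenda.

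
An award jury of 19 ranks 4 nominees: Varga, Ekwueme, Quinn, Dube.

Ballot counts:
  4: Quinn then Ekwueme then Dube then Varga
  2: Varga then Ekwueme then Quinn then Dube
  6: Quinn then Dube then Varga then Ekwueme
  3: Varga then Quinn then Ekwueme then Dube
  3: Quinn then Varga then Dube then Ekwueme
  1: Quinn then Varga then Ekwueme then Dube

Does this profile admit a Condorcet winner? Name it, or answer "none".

Head-to-head results (19 jurors):
Varga vs Ekwueme: Varga wins 15–4.
Varga vs Quinn: Quinn, 14–5.
Varga vs Dube: Dube wins 10–9.
Ekwueme–Quinn: Quinn 17–2.
Ekwueme–Dube: Ekwueme 10–9.
Quinn–Dube: Quinn 19–0.
Quinn defeats every rival head-to-head and is the Condorcet winner.

Quinn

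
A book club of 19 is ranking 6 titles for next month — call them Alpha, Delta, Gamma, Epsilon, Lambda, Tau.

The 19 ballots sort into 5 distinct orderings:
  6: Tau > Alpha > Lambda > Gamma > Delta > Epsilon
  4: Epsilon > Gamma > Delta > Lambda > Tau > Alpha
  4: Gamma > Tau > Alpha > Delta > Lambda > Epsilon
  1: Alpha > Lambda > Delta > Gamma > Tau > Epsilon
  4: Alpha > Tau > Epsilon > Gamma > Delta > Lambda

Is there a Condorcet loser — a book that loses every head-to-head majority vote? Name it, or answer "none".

Pairwise majorities:
Alpha vs Delta: 15 to 4, Alpha.
Alpha vs Gamma: 11 to 8, Alpha.
Alpha vs Epsilon: Alpha preferred on 6+4+1+4 = 15 ballots; Alpha wins 15–4.
Alpha vs Lambda: Alpha preferred on 6+4+1+4 = 15 ballots; Alpha wins 15–4.
Alpha vs Tau: Tau, 14–5.
Delta vs Gamma: 1 for Delta, 18 for Gamma — Gamma by 18–1.
Delta vs Epsilon: 11 to 8, Delta.
Delta–Lambda: Delta 12–7.
Delta vs Tau: 4+1 = 5 for Delta, 14 for Tau — Tau by 14–5.
Gamma vs Epsilon: Gamma wins 11–8.
Gamma vs Lambda: Gamma, 12–7.
Gamma vs Tau: 4+4+1 = 9 for Gamma, 10 for Tau — Tau by 10–9.
Epsilon vs Lambda: Lambda wins 11–8.
Epsilon vs Tau: 4 for Epsilon, 15 for Tau — Tau by 15–4.
Lambda vs Tau: Lambda preferred on 4+1 = 5 ballots; Tau wins 14–5.
Only Epsilon has no wins; Epsilon is the Condorcet loser.

Epsilon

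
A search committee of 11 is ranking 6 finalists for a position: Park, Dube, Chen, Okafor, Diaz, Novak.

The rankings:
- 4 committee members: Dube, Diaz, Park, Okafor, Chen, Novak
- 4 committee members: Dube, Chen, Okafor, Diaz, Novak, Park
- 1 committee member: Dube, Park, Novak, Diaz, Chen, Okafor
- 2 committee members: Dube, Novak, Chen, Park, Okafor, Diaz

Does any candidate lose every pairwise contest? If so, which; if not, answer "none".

Pairwise majorities:
Park vs Dube: 0 to 11, Dube.
Park vs Chen: Chen, 6–5.
Park vs Okafor: Park, 7–4.
Park vs Diaz: Diaz wins 8–3.
Park vs Novak: 4+1 = 5 for Park, 6 for Novak — Novak by 6–5.
Dube vs Chen: 11 to 0, Dube.
Dube vs Okafor: Dube is ranked higher on 4+4+1+2 = 11 ballots, Okafor on 0. Dube wins 11–0.
Dube vs Diaz: 4+4+1+2 = 11 for Dube, 0 for Diaz — Dube by 11–0.
Dube vs Novak: Dube, 11–0.
Chen vs Okafor: Chen wins 7–4.
Chen vs Diaz: Chen is ranked higher on 4+2 = 6 ballots, Diaz on 5. Chen wins 6–5.
Chen vs Novak: Chen is ranked higher on 4+4 = 8 ballots, Novak on 3. Chen wins 8–3.
Okafor–Diaz: Okafor 6–5.
Okafor vs Novak: Okafor, 8–3.
Diaz vs Novak: 4+4 = 8 for Diaz, 3 for Novak — Diaz by 8–3.
No candidate is winless: Park beats Okafor; Dube beats Park; Chen beats Park; Okafor beats Diaz; Diaz beats Park; Novak beats Park. There is no Condorcet loser.

none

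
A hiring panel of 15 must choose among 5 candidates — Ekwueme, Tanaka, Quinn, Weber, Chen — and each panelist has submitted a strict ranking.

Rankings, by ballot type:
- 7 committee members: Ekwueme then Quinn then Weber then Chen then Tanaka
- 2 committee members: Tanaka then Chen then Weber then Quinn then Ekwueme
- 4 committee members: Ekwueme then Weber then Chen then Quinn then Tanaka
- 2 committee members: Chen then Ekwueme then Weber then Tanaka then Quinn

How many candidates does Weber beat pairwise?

Weber against each rival (15 committee members):
Weber vs Ekwueme: 2 to 13, Ekwueme.
Weber vs Tanaka: Weber, 13–2.
Weber vs Quinn: Weber is ranked higher on 2+4+2 = 8 ballots, Quinn on 7. Weber wins 8–7.
Weber vs Chen: 11 to 4, Weber.
Weber beats Tanaka, Quinn, Chen; loses to Ekwueme — 3 pairwise wins.

3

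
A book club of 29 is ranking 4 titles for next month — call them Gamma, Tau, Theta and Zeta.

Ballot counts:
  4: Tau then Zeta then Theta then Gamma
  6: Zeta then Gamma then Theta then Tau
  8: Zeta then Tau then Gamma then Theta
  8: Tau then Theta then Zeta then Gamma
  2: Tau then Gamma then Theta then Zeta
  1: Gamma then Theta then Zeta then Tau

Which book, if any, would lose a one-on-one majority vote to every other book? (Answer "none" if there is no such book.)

Pairwise majorities:
Gamma vs Tau: Tau, 22–7.
Gamma vs Theta: 17 to 12, Gamma.
Gamma–Zeta: Zeta 26–3.
Tau–Theta: Tau 22–7.
Tau vs Zeta: 4+8+2 = 14 for Tau, 15 for Zeta — Zeta by 15–14.
Theta vs Zeta: Zeta, 18–11.
Only Theta has no wins; Theta is the Condorcet loser.

Theta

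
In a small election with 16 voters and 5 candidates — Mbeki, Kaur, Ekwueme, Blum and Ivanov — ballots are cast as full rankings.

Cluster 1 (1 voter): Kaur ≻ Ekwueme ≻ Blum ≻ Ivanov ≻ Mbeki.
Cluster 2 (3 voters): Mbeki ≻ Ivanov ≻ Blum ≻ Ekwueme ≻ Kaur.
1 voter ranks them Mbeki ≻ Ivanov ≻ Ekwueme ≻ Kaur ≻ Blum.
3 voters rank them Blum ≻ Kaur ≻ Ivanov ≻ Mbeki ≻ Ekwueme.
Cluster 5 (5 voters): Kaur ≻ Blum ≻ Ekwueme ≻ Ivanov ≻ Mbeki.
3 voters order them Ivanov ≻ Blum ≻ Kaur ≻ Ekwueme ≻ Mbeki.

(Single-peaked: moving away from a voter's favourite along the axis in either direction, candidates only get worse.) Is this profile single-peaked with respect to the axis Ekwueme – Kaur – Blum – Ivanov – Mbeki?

no

Axis positions: Ekwueme=1, Kaur=2, Blum=3, Ivanov=4, Mbeki=5.
Cluster 1 (peak Kaur at position 2): ranking walks positions 2-1-3-4-5, expanding outward from the peak — single-peaked.
Cluster 2: ranking walks positions 5-4-3-1-2; Ekwueme is ranked above Kaur even though Kaur lies between Ekwueme and the peak Mbeki on the axis — preferences dip and rise again. Not single-peaked.
Cluster 3: ranking walks positions 5-4-1-2-3; Ekwueme is ranked above Blum even though Blum lies between Ekwueme and the peak Mbeki on the axis — preferences dip and rise again. Not single-peaked.
Cluster 4 (peak Blum at position 3): ranking walks positions 3-2-4-5-1, expanding outward from the peak — single-peaked.
Cluster 5 (peak Kaur at position 2): ranking walks positions 2-3-1-4-5, expanding outward from the peak — single-peaked.
Cluster 6 (peak Ivanov at position 4): ranking walks positions 4-3-2-1-5, expanding outward from the peak — single-peaked.
Cluster 2 violates single-peakedness, so the profile is not single-peaked on this axis.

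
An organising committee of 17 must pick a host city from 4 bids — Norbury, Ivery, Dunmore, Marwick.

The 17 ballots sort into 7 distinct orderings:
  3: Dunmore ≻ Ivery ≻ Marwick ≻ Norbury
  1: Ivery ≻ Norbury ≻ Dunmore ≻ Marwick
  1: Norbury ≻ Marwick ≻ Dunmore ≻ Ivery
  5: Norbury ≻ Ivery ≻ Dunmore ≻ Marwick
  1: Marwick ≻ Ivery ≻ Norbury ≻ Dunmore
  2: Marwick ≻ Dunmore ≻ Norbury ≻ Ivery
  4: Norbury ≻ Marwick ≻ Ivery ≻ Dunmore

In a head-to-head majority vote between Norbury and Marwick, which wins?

Norbury

Ballots ranking Norbury above Marwick: 1 + 1 + 5 + 4 = 11.
Ballots ranking Marwick above Norbury: 17 − 11 = 6.
Norbury wins the head-to-head 11–6.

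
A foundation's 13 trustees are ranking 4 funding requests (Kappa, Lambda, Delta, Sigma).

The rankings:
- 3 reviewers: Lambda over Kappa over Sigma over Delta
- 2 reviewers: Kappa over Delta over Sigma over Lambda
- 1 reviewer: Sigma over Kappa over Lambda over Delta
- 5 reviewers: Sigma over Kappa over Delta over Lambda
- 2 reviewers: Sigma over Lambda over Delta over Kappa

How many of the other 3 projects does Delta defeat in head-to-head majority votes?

Delta against each rival (13 reviewers):
Delta vs Kappa: Kappa, 11–2.
Delta–Lambda: Delta 7–6.
Delta vs Sigma: Sigma wins 11–2.
Delta beats Lambda; loses to Kappa, Sigma — 1 pairwise win.

1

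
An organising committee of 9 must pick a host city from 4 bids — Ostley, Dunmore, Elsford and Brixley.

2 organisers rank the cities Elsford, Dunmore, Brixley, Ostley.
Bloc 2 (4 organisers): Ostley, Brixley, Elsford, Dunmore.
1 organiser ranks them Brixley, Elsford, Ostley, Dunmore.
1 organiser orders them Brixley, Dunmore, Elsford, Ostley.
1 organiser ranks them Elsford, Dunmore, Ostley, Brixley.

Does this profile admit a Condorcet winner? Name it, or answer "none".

none

Head-to-head results (9 organisers):
Ostley–Dunmore: Ostley 5–4.
Ostley vs Elsford: Elsford wins 5–4.
Ostley vs Brixley: 5 to 4, Ostley.
Dunmore vs Elsford: Elsford wins 8–1.
Dunmore vs Brixley: Brixley wins 6–3.
Elsford vs Brixley: Brixley wins 6–3.
Each city drops at least one matchup (Ostley loses to Elsford; Dunmore loses to Ostley; Elsford loses to Brixley; Brixley loses to Ostley); the cycle Ostley → Brixley → Elsford → Ostley rules out a Condorcet winner.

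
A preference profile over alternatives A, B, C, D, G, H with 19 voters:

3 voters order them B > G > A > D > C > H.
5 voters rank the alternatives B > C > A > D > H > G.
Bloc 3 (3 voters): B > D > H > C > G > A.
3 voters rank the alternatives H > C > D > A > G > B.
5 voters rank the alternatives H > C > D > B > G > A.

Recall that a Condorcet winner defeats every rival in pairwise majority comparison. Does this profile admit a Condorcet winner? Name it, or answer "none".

Check each pair by majority over 19 ballots:
A–B: B 16–3.
A vs C: C wins 16–3.
A vs D: D wins 11–8.
A vs G: G, 11–8.
A vs H: H wins 11–8.
B vs C: B wins 11–8.
B–D: B 11–8.
B–G: B 16–3.
B vs H: B, 11–8.
C–D: C 13–6.
C–G: C 16–3.
C vs H: H wins 11–8.
D vs G: D, 16–3.
D–H: D 11–8.
G–H: H 16–3.
B beats each of A, C, D, G, H — B is the Condorcet winner.

B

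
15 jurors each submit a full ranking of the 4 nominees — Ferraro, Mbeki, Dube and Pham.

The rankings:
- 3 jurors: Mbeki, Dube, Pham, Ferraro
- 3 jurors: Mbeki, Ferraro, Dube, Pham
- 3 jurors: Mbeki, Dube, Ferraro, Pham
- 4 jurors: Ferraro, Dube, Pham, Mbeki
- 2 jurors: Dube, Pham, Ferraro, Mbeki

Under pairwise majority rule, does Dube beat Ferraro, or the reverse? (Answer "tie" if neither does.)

Ballots ranking Dube above Ferraro: 3 + 3 + 2 = 8.
Ballots ranking Ferraro above Dube: 15 − 8 = 7.
Dube wins the head-to-head 8–7.

Dube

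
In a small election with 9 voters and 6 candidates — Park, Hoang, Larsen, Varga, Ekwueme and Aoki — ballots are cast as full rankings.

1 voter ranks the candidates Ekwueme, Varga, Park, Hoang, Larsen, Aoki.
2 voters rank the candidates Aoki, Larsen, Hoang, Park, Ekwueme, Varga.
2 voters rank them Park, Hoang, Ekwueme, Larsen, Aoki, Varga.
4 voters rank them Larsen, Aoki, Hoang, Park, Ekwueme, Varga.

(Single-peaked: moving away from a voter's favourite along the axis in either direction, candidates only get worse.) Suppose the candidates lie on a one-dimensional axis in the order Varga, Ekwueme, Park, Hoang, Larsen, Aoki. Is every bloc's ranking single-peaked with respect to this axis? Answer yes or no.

yes

Axis positions: Varga=1, Ekwueme=2, Park=3, Hoang=4, Larsen=5, Aoki=6.
Bloc 1 (peak Ekwueme at position 2): ranking walks positions 2-1-3-4-5-6, expanding outward from the peak — single-peaked.
Bloc 2 (peak Aoki at position 6): ranking walks positions 6-5-4-3-2-1, expanding outward from the peak — single-peaked.
Bloc 3 (peak Park at position 3): ranking walks positions 3-4-2-5-6-1, expanding outward from the peak — single-peaked.
Bloc 4 (peak Larsen at position 5): ranking walks positions 5-6-4-3-2-1, expanding outward from the peak — single-peaked.
Every ranking is single-peaked on this axis.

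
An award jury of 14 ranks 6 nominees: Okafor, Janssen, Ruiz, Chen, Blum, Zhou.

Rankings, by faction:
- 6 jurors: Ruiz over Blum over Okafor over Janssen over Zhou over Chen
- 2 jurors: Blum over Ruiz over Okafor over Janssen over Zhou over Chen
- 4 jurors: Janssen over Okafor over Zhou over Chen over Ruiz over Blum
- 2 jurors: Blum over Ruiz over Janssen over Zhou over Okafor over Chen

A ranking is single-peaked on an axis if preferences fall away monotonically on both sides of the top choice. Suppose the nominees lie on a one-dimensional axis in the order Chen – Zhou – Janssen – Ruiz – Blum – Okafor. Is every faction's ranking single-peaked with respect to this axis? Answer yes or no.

Axis positions: Chen=1, Zhou=2, Janssen=3, Ruiz=4, Blum=5, Okafor=6.
Faction 1 (peak Ruiz at position 4): ranking walks positions 4-5-6-3-2-1, expanding outward from the peak — single-peaked.
Faction 2 (peak Blum at position 5): ranking walks positions 5-4-6-3-2-1, expanding outward from the peak — single-peaked.
Faction 3: ranking walks positions 3-6-2-1-4-5; Okafor is ranked above Ruiz even though Ruiz lies between Okafor and the peak Janssen on the axis — preferences dip and rise again. Not single-peaked.
Faction 4 (peak Blum at position 5): ranking walks positions 5-4-3-2-6-1, expanding outward from the peak — single-peaked.
Faction 3 violates single-peakedness, so the profile is not single-peaked on this axis.

no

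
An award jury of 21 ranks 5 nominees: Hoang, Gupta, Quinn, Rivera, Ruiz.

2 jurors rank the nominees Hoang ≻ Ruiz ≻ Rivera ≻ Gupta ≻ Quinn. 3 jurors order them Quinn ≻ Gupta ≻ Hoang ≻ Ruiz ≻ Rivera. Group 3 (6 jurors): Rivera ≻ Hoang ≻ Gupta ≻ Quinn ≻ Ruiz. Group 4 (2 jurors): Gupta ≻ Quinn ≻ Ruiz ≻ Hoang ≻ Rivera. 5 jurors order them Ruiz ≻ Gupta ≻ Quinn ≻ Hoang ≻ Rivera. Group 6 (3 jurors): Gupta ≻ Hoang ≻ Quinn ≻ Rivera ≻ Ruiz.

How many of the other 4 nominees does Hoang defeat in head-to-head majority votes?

3

Hoang against each rival (21 jurors):
Hoang–Gupta: Gupta 13–8.
Hoang vs Quinn: 11 to 10, Hoang.
Hoang vs Rivera: 15 to 6, Hoang.
Hoang–Ruiz: Hoang 14–7.
Hoang beats Quinn, Rivera, Ruiz; loses to Gupta — 3 pairwise wins.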